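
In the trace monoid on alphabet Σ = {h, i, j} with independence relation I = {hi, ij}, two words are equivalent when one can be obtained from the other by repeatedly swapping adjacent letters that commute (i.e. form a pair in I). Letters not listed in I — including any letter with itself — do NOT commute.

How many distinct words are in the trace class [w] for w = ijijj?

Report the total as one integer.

0(i) covers ∅
1(j) covers ∅
2(i) covers 0:i
3(j) covers 1:j
4(j) covers 3:j
floor of heap: 0:i, 1:j
completions by unplaced set U, small U first (add the entries for U minus each lowest piece of U):
  |U|=1: {2}:1  {4}:1
  |U|=2: {0,2}:1  {2,4}:2  {3,4}:1
  |U|=3: {0,2,4}:3  {1,3,4}:1  {2,3,4}:3
  start at 0(i): 4
  start at 1(j): 6
sum over floor = 10

10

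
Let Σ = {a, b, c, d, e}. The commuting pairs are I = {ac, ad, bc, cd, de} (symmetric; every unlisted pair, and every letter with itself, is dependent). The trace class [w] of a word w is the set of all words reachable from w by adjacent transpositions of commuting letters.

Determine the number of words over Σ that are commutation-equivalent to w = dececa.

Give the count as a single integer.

12

0(d) covers ∅
1(e) covers ∅
2(c) covers 1:e
3(e) covers 2:c
4(c) covers 3:e
5(a) covers 3:e
floor of heap: 0:d, 1:e
completions by unplaced set U, small U first (add the entries for U minus each lowest piece of U):
  |U|=1: {0}:1  {4}:1  {5}:1
  |U|=2: {0,4}:2  {0,5}:2  {4,5}:2
  |U|=3: {0,4,5}:6  {3,4,5}:2
  |U|=4: {0,3,4,5}:8  {2,3,4,5}:2
  start at 0(d): 2
  start at 1(e): 10
sum over floor = 12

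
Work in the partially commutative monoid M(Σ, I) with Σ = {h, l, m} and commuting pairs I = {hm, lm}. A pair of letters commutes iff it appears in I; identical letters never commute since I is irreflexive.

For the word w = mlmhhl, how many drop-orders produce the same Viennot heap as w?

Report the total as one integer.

0(m) covers ∅
1(l) covers ∅
2(m) covers 0:m
3(h) covers 1:l
4(h) covers 3:h
5(l) covers 4:h
floor of heap: 0:m, 1:l
completions by unplaced set U, small U first (add the entries for U minus each lowest piece of U):
  |U|=1: {2}:1  {5}:1
  |U|=2: {0,2}:1  {2,5}:2  {4,5}:1
  |U|=3: {0,2,5}:3  {2,4,5}:3  {3,4,5}:1
  |U|=4: {0,2,4,5}:6  {1,3,4,5}:1  {2,3,4,5}:4
  start at 0(m): 5
  start at 1(l): 10
sum over floor = 15

15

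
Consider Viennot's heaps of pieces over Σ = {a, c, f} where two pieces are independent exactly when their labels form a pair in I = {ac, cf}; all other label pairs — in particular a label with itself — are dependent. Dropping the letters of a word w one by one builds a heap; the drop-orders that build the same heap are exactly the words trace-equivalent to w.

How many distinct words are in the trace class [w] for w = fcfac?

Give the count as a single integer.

#0=f has no predecessor
#1=c has no predecessor
#2=f depends on [0:f]
#3=a depends on [2:f]
#4=c depends on [1:c]
sources: [0:f, 1:c]
N(rest) = Σ N(rest − s) over sources s of rest; N(one piece) = 1:
  size 1 → [3]=1  [4]=1
  size 2 → [1,4]=1  [2,3]=1  [3,4]=2
  size 3 → [0,2,3]=1  [1,3,4]=3  [2,3,4]=3
  first=0(f) contributes 6
  first=1(c) contributes 4
|[w]| = 10

10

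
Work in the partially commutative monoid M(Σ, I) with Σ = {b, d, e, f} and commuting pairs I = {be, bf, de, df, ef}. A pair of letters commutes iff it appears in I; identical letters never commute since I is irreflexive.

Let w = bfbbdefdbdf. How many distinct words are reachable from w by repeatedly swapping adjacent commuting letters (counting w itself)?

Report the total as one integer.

1320

drop 0:b onto floor
drop 1:f onto floor
drop 2:b onto {0:b}
drop 3:b onto {2:b}
drop 4:d onto {3:b}
drop 5:e onto floor
drop 6:f onto {1:f}
drop 7:d onto {4:d}
drop 8:b onto {7:d}
drop 9:d onto {8:b}
drop 10:f onto {6:f}
ground layer = {0:b, 1:f, 5:e}
drop-orders for the pieces not yet dropped (sum over which currently-grounded one goes next):
  1 to go: {5} 1  {9} 1  {10} 1
  2 to go: {5,9} 2  {5,10} 2  {6,10} 1  {8,9} 1  {9,10} 2
  3 to go: {1,6,10} 1  {5,6,10} 3  {5,8,9} 3  {5,9,10} 6  {6,9,10} 3  {7,8,9} 1  {8,9,10} 3
  4 to go: {1,5,6,10} 4  {1,6,9,10} 4  {4,7,8,9} 1  {5,6,9,10} 12  {5,7,8,9} 4  {5,8,9,10} 12  {6,8,9,10} 6  {7,8,9,10} 4
  5 to go: {1,5,6,9,10} 20  {1,6,8,9,10} 10  {3,4,7,8,9} 1  {4,5,7,8,9} 5  {4,7,8,9,10} 5  {5,6,8,9,10} 30  {5,7,8,9,10} 20  {6,7,8,9,10} 10
  6 to go: {1,5,6,8,9,10} 60  {1,6,7,8,9,10} 20  {2,3,4,7,8,9} 1  {3,4,5,7,8,9} 6  {3,4,7,8,9,10} 6  {4,5,7,8,9,10} 30  {4,6,7,8,9,10} 15  {5,6,7,8,9,10} 60
  7 to go: {0,2,3,4,7,8,9} 1  {1,4,6,7,8,9,10} 35  {1,5,6,7,8,9,10} 140  {2,3,4,5,7,8,9} 7  {2,3,4,7,8,9,10} 7  {3,4,5,7,8,9,10} 42  {3,4,6,7,8,9,10} 21  {4,5,6,7,8,9,10} 105
  8 to go: {0,2,3,4,5,7,8,9} 8  {0,2,3,4,7,8,9,10} 8  {1,3,4,6,7,8,9,10} 56  {1,4,5,6,7,8,9,10} 280  {2,3,4,5,7,8,9,10} 56  {2,3,4,6,7,8,9,10} 28  {3,4,5,6,7,8,9,10} 168
  9 to go: {0,2,3,4,5,7,8,9,10} 72  {0,2,3,4,6,7,8,9,10} 36  {1,2,3,4,6,7,8,9,10} 84  {1,3,4,5,6,7,8,9,10} 504  {2,3,4,5,6,7,8,9,10} 252
  if 0:b drops first: 840 orders
  if 1:f drops first: 360 orders
  if 5:e drops first: 120 orders
heap linearizations: 1320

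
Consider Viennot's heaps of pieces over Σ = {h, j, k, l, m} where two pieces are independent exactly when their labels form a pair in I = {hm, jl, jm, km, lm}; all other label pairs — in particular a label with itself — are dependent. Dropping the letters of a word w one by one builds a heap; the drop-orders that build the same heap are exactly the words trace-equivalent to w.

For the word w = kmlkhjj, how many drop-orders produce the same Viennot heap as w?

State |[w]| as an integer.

0(k) covers ∅
1(m) covers ∅
2(l) covers 0:k
3(k) covers 2:l
4(h) covers 3:k
5(j) covers 4:h
6(j) covers 5:j
floor of heap: 0:k, 1:m
completions by unplaced set U, small U first (add the entries for U minus each lowest piece of U):
  |U|=1: {1}:1  {6}:1
  |U|=2: {1,6}:2  {5,6}:1
  |U|=3: {1,5,6}:3  {4,5,6}:1
  |U|=4: {1,4,5,6}:4  {3,4,5,6}:1
  |U|=5: {1,3,4,5,6}:5  {2,3,4,5,6}:1
  start at 0(k): 6
  start at 1(m): 1
sum over floor = 7

7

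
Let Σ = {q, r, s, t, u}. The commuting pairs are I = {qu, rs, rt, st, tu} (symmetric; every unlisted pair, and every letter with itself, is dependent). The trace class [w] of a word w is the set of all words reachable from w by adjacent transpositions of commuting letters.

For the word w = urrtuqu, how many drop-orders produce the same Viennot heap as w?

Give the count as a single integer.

#0=u has no predecessor
#1=r depends on [0:u]
#2=r depends on [1:r]
#3=t has no predecessor
#4=u depends on [2:r]
#5=q depends on [2:r, 3:t]
#6=u depends on [4:u]
sources: [0:u, 3:t]
N(rest) = Σ N(rest − s) over sources s of rest; N(one piece) = 1:
  size 1 → [5]=1  [6]=1
  size 2 → [3,5]=1  [4,6]=1  [5,6]=2
  size 3 → [3,5,6]=3  [4,5,6]=3
  size 4 → [2,4,5,6]=3  [3,4,5,6]=6
  size 5 → [1,2,4,5,6]=3  [2,3,4,5,6]=9
  first=0(u) contributes 12
  first=3(t) contributes 3
|[w]| = 15

15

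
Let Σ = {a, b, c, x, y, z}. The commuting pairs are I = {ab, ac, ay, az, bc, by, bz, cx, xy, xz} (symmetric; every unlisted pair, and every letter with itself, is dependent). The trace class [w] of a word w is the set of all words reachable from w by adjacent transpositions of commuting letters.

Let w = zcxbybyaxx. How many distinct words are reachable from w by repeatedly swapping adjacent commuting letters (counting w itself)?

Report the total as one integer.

630

0(z) covers ∅
1(c) covers 0:z
2(x) covers ∅
3(b) covers 2:x
4(y) covers 1:c
5(b) covers 3:b
6(y) covers 4:y
7(a) covers 2:x
8(x) covers 5:b, 7:a
9(x) covers 8:x
floor of heap: 0:z, 2:x
completions by unplaced set U, small U first (add the entries for U minus each lowest piece of U):
  |U|=1: {6}:1  {9}:1
  |U|=2: {4,6}:1  {6,9}:2  {8,9}:1
  |U|=3: {1,4,6}:1  {4,6,9}:3  {5,8,9}:1  {6,8,9}:3  {7,8,9}:1
  |U|=4: {0,1,4,6}:1  {1,4,6,9}:4  {3,5,8,9}:1  {4,6,8,9}:6  {5,6,8,9}:4  {5,7,8,9}:2  {6,7,8,9}:4
  |U|=5: {0,1,4,6,9}:5  {1,4,6,8,9}:10  {3,5,6,8,9}:5  {3,5,7,8,9}:3  {4,5,6,8,9}:10  {4,6,7,8,9}:10  {5,6,7,8,9}:10
  |U|=6: {0,1,4,6,8,9}:15  {1,4,5,6,8,9}:20  {1,4,6,7,8,9}:20  {2,3,5,7,8,9}:3  {3,4,5,6,8,9}:15  {3,5,6,7,8,9}:18  {4,5,6,7,8,9}:30
  |U|=7: {0,1,4,5,6,8,9}:35  {0,1,4,6,7,8,9}:35  {1,3,4,5,6,8,9}:35  {1,4,5,6,7,8,9}:70  {2,3,5,6,7,8,9}:21  {3,4,5,6,7,8,9}:63
  |U|=8: {0,1,3,4,5,6,8,9}:70  {0,1,4,5,6,7,8,9}:140  {1,3,4,5,6,7,8,9}:168  {2,3,4,5,6,7,8,9}:84
  start at 0(z): 252
  start at 2(x): 378
sum over floor = 630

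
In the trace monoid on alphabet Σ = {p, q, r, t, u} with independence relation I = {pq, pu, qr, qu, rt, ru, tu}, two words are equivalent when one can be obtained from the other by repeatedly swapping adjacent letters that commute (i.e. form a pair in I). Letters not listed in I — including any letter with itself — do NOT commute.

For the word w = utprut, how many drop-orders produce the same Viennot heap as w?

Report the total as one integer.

drop 0:u onto floor
drop 1:t onto floor
drop 2:p onto {1:t}
drop 3:r onto {2:p}
drop 4:u onto {0:u}
drop 5:t onto {2:p}
ground layer = {0:u, 1:t}
drop-orders for the pieces not yet dropped (sum over which currently-grounded one goes next):
  1 to go: {3} 1  {4} 1  {5} 1
  2 to go: {0,4} 1  {3,4} 2  {3,5} 2  {4,5} 2
  3 to go: {0,3,4} 3  {0,4,5} 3  {2,3,5} 2  {3,4,5} 6
  4 to go: {0,3,4,5} 12  {1,2,3,5} 2  {2,3,4,5} 8
  if 0:u drops first: 10 orders
  if 1:t drops first: 20 orders
heap linearizations: 30

30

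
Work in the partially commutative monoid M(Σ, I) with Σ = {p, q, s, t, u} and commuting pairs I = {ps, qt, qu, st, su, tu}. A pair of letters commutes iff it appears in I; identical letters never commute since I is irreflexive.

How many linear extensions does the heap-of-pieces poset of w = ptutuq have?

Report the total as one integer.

30

0(p) covers ∅
1(t) covers 0:p
2(u) covers 0:p
3(t) covers 1:t
4(u) covers 2:u
5(q) covers 0:p
floor of heap: 0:p
completions by unplaced set U, small U first (add the entries for U minus each lowest piece of U):
  |U|=1: {3}:1  {4}:1  {5}:1
  |U|=2: {1,3}:1  {2,4}:1  {3,4}:2  {3,5}:2  {4,5}:2
  |U|=3: {1,3,4}:3  {1,3,5}:3  {2,3,4}:3  {2,4,5}:3  {3,4,5}:6
  |U|=4: {1,2,3,4}:6  {1,3,4,5}:12  {2,3,4,5}:12
  start at 0(p): 30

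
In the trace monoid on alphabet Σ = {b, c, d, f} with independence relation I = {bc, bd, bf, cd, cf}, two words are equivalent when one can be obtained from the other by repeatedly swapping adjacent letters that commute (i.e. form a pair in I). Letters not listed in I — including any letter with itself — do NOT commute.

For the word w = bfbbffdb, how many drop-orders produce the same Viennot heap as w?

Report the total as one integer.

piece 0:b — minimal
piece 1:f — minimal
piece 2:b rests on {0:b}
piece 3:b rests on {2:b}
piece 4:f rests on {1:f}
piece 5:f rests on {4:f}
piece 6:d rests on {5:f}
piece 7:b rests on {3:b}
minimal pieces: {0:b, 1:f}
ways to finish when only these pieces remain (= sum over removing one remaining piece with nothing left below it):
  1 left: {6}→1  {7}→1
  2 left: {3,7}→1  {5,6}→1  {6,7}→2
  3 left: {2,3,7}→1  {3,6,7}→3  {4,5,6}→1  {5,6,7}→3
  4 left: {0,2,3,7}→1  {1,4,5,6}→1  {2,3,6,7}→4  {3,5,6,7}→6  {4,5,6,7}→4
  5 left: {0,2,3,6,7}→5  {1,4,5,6,7}→5  {2,3,5,6,7}→10  {3,4,5,6,7}→10
  6 left: {0,2,3,5,6,7}→15  {1,3,4,5,6,7}→15  {2,3,4,5,6,7}→20
  placing 0:b first → 35 extensions
  placing 1:f first → 35 extensions
total linear extensions = 70

70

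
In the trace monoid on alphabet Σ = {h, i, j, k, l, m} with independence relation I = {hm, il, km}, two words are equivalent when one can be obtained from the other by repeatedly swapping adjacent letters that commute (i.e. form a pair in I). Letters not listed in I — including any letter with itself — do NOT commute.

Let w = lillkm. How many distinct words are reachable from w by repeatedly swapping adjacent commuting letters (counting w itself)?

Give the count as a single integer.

#0=l has no predecessor
#1=i has no predecessor
#2=l depends on [0:l]
#3=l depends on [2:l]
#4=k depends on [1:i, 3:l]
#5=m depends on [1:i, 3:l]
sources: [0:l, 1:i]
N(rest) = Σ N(rest − s) over sources s of rest; N(one piece) = 1:
  size 1 → [4]=1  [5]=1
  size 2 → [4,5]=2
  size 3 → [1,4,5]=2  [3,4,5]=2
  size 4 → [1,3,4,5]=4  [2,3,4,5]=2
  first=0(l) contributes 6
  first=1(i) contributes 2
|[w]| = 8

8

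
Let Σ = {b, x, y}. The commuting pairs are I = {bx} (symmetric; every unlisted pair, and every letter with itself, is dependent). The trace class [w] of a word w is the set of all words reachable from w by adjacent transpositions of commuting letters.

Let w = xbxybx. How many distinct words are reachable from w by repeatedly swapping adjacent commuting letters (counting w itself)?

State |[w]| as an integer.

#0=x has no predecessor
#1=b has no predecessor
#2=x depends on [0:x]
#3=y depends on [1:b, 2:x]
#4=b depends on [3:y]
#5=x depends on [3:y]
sources: [0:x, 1:b]
N(rest) = Σ N(rest − s) over sources s of rest; N(one piece) = 1:
  size 1 → [4]=1  [5]=1
  size 2 → [4,5]=2
  size 3 → [3,4,5]=2
  size 4 → [1,3,4,5]=2  [2,3,4,5]=2
  first=0(x) contributes 4
  first=1(b) contributes 2
|[w]| = 6

6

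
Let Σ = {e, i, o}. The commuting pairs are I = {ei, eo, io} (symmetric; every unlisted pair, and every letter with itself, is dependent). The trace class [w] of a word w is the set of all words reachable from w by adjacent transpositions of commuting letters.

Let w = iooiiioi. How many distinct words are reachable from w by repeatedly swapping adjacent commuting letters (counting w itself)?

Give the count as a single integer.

0(i) covers ∅
1(o) covers ∅
2(o) covers 1:o
3(i) covers 0:i
4(i) covers 3:i
5(i) covers 4:i
6(o) covers 2:o
7(i) covers 5:i
floor of heap: 0:i, 1:o
completions by unplaced set U, small U first (add the entries for U minus each lowest piece of U):
  |U|=1: {6}:1  {7}:1
  |U|=2: {2,6}:1  {5,7}:1  {6,7}:2
  |U|=3: {1,2,6}:1  {2,6,7}:3  {4,5,7}:1  {5,6,7}:3
  |U|=4: {1,2,6,7}:4  {2,5,6,7}:6  {3,4,5,7}:1  {4,5,6,7}:4
  |U|=5: {0,3,4,5,7}:1  {1,2,5,6,7}:10  {2,4,5,6,7}:10  {3,4,5,6,7}:5
  |U|=6: {0,3,4,5,6,7}:6  {1,2,4,5,6,7}:20  {2,3,4,5,6,7}:15
  start at 0(i): 35
  start at 1(o): 21
sum over floor = 56

56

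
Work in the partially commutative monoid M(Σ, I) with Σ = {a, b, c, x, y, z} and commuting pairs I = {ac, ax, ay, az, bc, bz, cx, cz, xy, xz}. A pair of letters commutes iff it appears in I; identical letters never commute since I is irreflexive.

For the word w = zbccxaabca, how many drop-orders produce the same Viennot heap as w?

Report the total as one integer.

drop 0:z onto floor
drop 1:b onto floor
drop 2:c onto floor
drop 3:c onto {2:c}
drop 4:x onto {1:b}
drop 5:a onto {1:b}
drop 6:a onto {5:a}
drop 7:b onto {4:x, 6:a}
drop 8:c onto {3:c}
drop 9:a onto {7:b}
ground layer = {0:z, 1:b, 2:c}
drop-orders for the pieces not yet dropped (sum over which currently-grounded one goes next):
  1 to go: {0} 1  {8} 1  {9} 1
  2 to go: {0,8} 2  {0,9} 2  {3,8} 1  {7,9} 1  {8,9} 2
  3 to go: {0,3,8} 3  {0,7,9} 3  {0,8,9} 6  {2,3,8} 1  {3,8,9} 3  {4,7,9} 1  {6,7,9} 1  {7,8,9} 3
  4 to go: {0,2,3,8} 4  {0,3,8,9} 12  {0,4,7,9} 4  {0,6,7,9} 4  {0,7,8,9} 12  {2,3,8,9} 4  {3,7,8,9} 6  {4,6,7,9} 2  {4,7,8,9} 4  {5,6,7,9} 1  {6,7,8,9} 4
  5 to go: {0,2,3,8,9} 20  {0,3,7,8,9} 30  {0,4,6,7,9} 10  {0,4,7,8,9} 20  {0,5,6,7,9} 5  {0,6,7,8,9} 20  {2,3,7,8,9} 10  {3,4,7,8,9} 10  {3,6,7,8,9} 10  {4,5,6,7,9} 3  {4,6,7,8,9} 10  {5,6,7,8,9} 5
  6 to go: {0,2,3,7,8,9} 60  {0,3,4,7,8,9} 60  {0,3,6,7,8,9} 60  {0,4,5,6,7,9} 18  {0,4,6,7,8,9} 60  {0,5,6,7,8,9} 30  {1,4,5,6,7,9} 3  {2,3,4,7,8,9} 20  {2,3,6,7,8,9} 20  {3,4,6,7,8,9} 30  {3,5,6,7,8,9} 15  {4,5,6,7,8,9} 18
  7 to go: {0,1,4,5,6,7,9} 21  {0,2,3,4,7,8,9} 140  {0,2,3,6,7,8,9} 140  {0,3,4,6,7,8,9} 210  {0,3,5,6,7,8,9} 105  {0,4,5,6,7,8,9} 126  {1,4,5,6,7,8,9} 21  {2,3,4,6,7,8,9} 70  {2,3,5,6,7,8,9} 35  {3,4,5,6,7,8,9} 63
  8 to go: {0,1,4,5,6,7,8,9} 168  {0,2,3,4,6,7,8,9} 560  {0,2,3,5,6,7,8,9} 280  {0,3,4,5,6,7,8,9} 504  {1,3,4,5,6,7,8,9} 84  {2,3,4,5,6,7,8,9} 168
  if 0:z drops first: 252 orders
  if 1:b drops first: 1512 orders
  if 2:c drops first: 756 orders
heap linearizations: 2520

2520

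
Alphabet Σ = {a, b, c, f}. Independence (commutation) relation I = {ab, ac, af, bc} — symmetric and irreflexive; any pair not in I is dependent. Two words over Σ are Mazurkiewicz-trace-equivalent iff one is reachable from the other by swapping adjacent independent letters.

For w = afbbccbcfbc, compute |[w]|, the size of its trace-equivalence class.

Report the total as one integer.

440

0(a) covers ∅
1(f) covers ∅
2(b) covers 1:f
3(b) covers 2:b
4(c) covers 1:f
5(c) covers 4:c
6(b) covers 3:b
7(c) covers 5:c
8(f) covers 6:b, 7:c
9(b) covers 8:f
10(c) covers 8:f
floor of heap: 0:a, 1:f
completions by unplaced set U, small U first (add the entries for U minus each lowest piece of U):
  |U|=1: {0}:1  {9}:1  {10}:1
  |U|=2: {0,9}:2  {0,10}:2  {9,10}:2
  |U|=3: {0,9,10}:6  {8,9,10}:2
  |U|=4: {0,8,9,10}:8  {6,8,9,10}:2  {7,8,9,10}:2
  |U|=5: {0,6,8,9,10}:10  {0,7,8,9,10}:10  {3,6,8,9,10}:2  {5,7,8,9,10}:2  {6,7,8,9,10}:4
  |U|=6: {0,3,6,8,9,10}:12  {0,5,7,8,9,10}:12  {0,6,7,8,9,10}:24  {2,3,6,8,9,10}:2  {3,6,7,8,9,10}:6  {4,5,7,8,9,10}:2  {5,6,7,8,9,10}:6
  |U|=7: {0,2,3,6,8,9,10}:14  {0,3,6,7,8,9,10}:42  {0,4,5,7,8,9,10}:14  {0,5,6,7,8,9,10}:42  {2,3,6,7,8,9,10}:8  {3,5,6,7,8,9,10}:12  {4,5,6,7,8,9,10}:8
  |U|=8: {0,2,3,6,7,8,9,10}:64  {0,3,5,6,7,8,9,10}:96  {0,4,5,6,7,8,9,10}:64  {2,3,5,6,7,8,9,10}:20  {3,4,5,6,7,8,9,10}:20
  |U|=9: {0,2,3,5,6,7,8,9,10}:180  {0,3,4,5,6,7,8,9,10}:180  {2,3,4,5,6,7,8,9,10}:40
  start at 0(a): 40
  start at 1(f): 400
sum over floor = 440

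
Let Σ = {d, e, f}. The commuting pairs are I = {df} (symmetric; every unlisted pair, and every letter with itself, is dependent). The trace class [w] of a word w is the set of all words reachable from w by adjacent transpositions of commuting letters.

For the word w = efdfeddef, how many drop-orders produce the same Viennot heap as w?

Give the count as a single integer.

3

0(e) covers ∅
1(f) covers 0:e
2(d) covers 0:e
3(f) covers 1:f
4(e) covers 2:d, 3:f
5(d) covers 4:e
6(d) covers 5:d
7(e) covers 6:d
8(f) covers 7:e
floor of heap: 0:e
completions by unplaced set U, small U first (add the entries for U minus each lowest piece of U):
  |U|=1: {8}:1
  |U|=2: {7,8}:1
  |U|=3: {6,7,8}:1
  |U|=4: {5,6,7,8}:1
  |U|=5: {4,5,6,7,8}:1
  |U|=6: {2,4,5,6,7,8}:1  {3,4,5,6,7,8}:1
  |U|=7: {1,3,4,5,6,7,8}:1  {2,3,4,5,6,7,8}:2
  start at 0(e): 3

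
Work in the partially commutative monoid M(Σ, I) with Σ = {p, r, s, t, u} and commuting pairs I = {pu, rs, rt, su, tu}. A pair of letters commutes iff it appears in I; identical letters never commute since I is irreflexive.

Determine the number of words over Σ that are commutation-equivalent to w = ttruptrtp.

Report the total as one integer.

36

drop 0:t onto floor
drop 1:t onto {0:t}
drop 2:r onto floor
drop 3:u onto {2:r}
drop 4:p onto {1:t, 2:r}
drop 5:t onto {4:p}
drop 6:r onto {3:u, 4:p}
drop 7:t onto {5:t}
drop 8:p onto {6:r, 7:t}
ground layer = {0:t, 2:r}
drop-orders for the pieces not yet dropped (sum over which currently-grounded one goes next):
  1 to go: {8} 1
  2 to go: {6,8} 1  {7,8} 1
  3 to go: {3,6,8} 1  {5,7,8} 1  {6,7,8} 2
  4 to go: {3,6,7,8} 3  {5,6,7,8} 3
  5 to go: {3,5,6,7,8} 6  {4,5,6,7,8} 3
  6 to go: {1,4,5,6,7,8} 3  {3,4,5,6,7,8} 9
  7 to go: {0,1,4,5,6,7,8} 3  {1,3,4,5,6,7,8} 12  {2,3,4,5,6,7,8} 9
  if 0:t drops first: 21 orders
  if 2:r drops first: 15 orders
heap linearizations: 36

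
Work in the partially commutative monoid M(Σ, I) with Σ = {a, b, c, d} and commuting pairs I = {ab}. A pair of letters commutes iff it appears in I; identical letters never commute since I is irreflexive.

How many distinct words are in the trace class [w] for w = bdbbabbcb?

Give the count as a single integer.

#0=b has no predecessor
#1=d depends on [0:b]
#2=b depends on [1:d]
#3=b depends on [2:b]
#4=a depends on [1:d]
#5=b depends on [3:b]
#6=b depends on [5:b]
#7=c depends on [4:a, 6:b]
#8=b depends on [7:c]
sources: [0:b]
N(rest) = Σ N(rest − s) over sources s of rest; N(one piece) = 1:
  size 1 → [8]=1
  size 2 → [7,8]=1
  size 3 → [4,7,8]=1  [6,7,8]=1
  size 4 → [4,6,7,8]=2  [5,6,7,8]=1
  size 5 → [3,5,6,7,8]=1  [4,5,6,7,8]=3
  size 6 → [2,3,5,6,7,8]=1  [3,4,5,6,7,8]=4
  size 7 → [2,3,4,5,6,7,8]=5
  first=0(b) contributes 5

5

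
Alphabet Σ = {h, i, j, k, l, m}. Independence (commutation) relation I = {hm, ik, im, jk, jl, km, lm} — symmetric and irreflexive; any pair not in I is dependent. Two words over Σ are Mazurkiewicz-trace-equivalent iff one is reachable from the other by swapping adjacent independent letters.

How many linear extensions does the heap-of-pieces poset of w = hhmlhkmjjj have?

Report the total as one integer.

66

drop 0:h onto floor
drop 1:h onto {0:h}
drop 2:m onto floor
drop 3:l onto {1:h}
drop 4:h onto {3:l}
drop 5:k onto {4:h}
drop 6:m onto {2:m}
drop 7:j onto {4:h, 6:m}
drop 8:j onto {7:j}
drop 9:j onto {8:j}
ground layer = {0:h, 2:m}
drop-orders for the pieces not yet dropped (sum over which currently-grounded one goes next):
  1 to go: {5} 1  {9} 1
  2 to go: {5,9} 2  {8,9} 1
  3 to go: {5,8,9} 3  {7,8,9} 1
  4 to go: {5,7,8,9} 4  {6,7,8,9} 1
  5 to go: {2,6,7,8,9} 1  {4,5,7,8,9} 4  {5,6,7,8,9} 5
  6 to go: {2,5,6,7,8,9} 6  {3,4,5,7,8,9} 4  {4,5,6,7,8,9} 9
  7 to go: {1,3,4,5,7,8,9} 4  {2,4,5,6,7,8,9} 15  {3,4,5,6,7,8,9} 13
  8 to go: {0,1,3,4,5,7,8,9} 4  {1,3,4,5,6,7,8,9} 17  {2,3,4,5,6,7,8,9} 28
  if 0:h drops first: 45 orders
  if 2:m drops first: 21 orders
heap linearizations: 66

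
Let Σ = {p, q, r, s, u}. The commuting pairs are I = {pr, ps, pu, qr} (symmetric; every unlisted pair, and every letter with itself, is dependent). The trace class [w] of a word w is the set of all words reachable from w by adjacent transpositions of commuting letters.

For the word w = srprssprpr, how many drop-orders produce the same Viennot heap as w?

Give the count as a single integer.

0(s) covers ∅
1(r) covers 0:s
2(p) covers ∅
3(r) covers 1:r
4(s) covers 3:r
5(s) covers 4:s
6(p) covers 2:p
7(r) covers 5:s
8(p) covers 6:p
9(r) covers 7:r
floor of heap: 0:s, 2:p
completions by unplaced set U, small U first (add the entries for U minus each lowest piece of U):
  |U|=1: {8}:1  {9}:1
  |U|=2: {6,8}:1  {7,9}:1  {8,9}:2
  |U|=3: {2,6,8}:1  {5,7,9}:1  {6,8,9}:3  {7,8,9}:3
  |U|=4: {2,6,8,9}:4  {4,5,7,9}:1  {5,7,8,9}:4  {6,7,8,9}:6
  |U|=5: {2,6,7,8,9}:10  {3,4,5,7,9}:1  {4,5,7,8,9}:5  {5,6,7,8,9}:10
  |U|=6: {1,3,4,5,7,9}:1  {2,5,6,7,8,9}:20  {3,4,5,7,8,9}:6  {4,5,6,7,8,9}:15
  |U|=7: {0,1,3,4,5,7,9}:1  {1,3,4,5,7,8,9}:7  {2,4,5,6,7,8,9}:35  {3,4,5,6,7,8,9}:21
  |U|=8: {0,1,3,4,5,7,8,9}:8  {1,3,4,5,6,7,8,9}:28  {2,3,4,5,6,7,8,9}:56
  start at 0(s): 84
  start at 2(p): 36
sum over floor = 120

120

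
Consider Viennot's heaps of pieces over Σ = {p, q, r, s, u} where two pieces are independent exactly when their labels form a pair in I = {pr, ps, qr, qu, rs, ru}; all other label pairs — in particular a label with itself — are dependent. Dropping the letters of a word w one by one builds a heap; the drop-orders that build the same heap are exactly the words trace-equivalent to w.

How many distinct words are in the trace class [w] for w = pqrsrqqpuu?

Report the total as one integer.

45

drop 0:p onto floor
drop 1:q onto {0:p}
drop 2:r onto floor
drop 3:s onto {1:q}
drop 4:r onto {2:r}
drop 5:q onto {3:s}
drop 6:q onto {5:q}
drop 7:p onto {6:q}
drop 8:u onto {7:p}
drop 9:u onto {8:u}
ground layer = {0:p, 2:r}
drop-orders for the pieces not yet dropped (sum over which currently-grounded one goes next):
  1 to go: {4} 1  {9} 1
  2 to go: {2,4} 1  {4,9} 2  {8,9} 1
  3 to go: {2,4,9} 3  {4,8,9} 3  {7,8,9} 1
  4 to go: {2,4,8,9} 6  {4,7,8,9} 4  {6,7,8,9} 1
  5 to go: {2,4,7,8,9} 10  {4,6,7,8,9} 5  {5,6,7,8,9} 1
  6 to go: {2,4,6,7,8,9} 15  {3,5,6,7,8,9} 1  {4,5,6,7,8,9} 6
  7 to go: {1,3,5,6,7,8,9} 1  {2,4,5,6,7,8,9} 21  {3,4,5,6,7,8,9} 7
  8 to go: {0,1,3,5,6,7,8,9} 1  {1,3,4,5,6,7,8,9} 8  {2,3,4,5,6,7,8,9} 28
  if 0:p drops first: 36 orders
  if 2:r drops first: 9 orders
heap linearizations: 45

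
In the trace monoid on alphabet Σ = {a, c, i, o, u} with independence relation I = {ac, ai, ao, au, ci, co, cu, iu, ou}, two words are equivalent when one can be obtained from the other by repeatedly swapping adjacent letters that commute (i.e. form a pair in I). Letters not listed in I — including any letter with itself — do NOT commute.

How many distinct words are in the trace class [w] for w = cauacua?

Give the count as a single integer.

piece 0:c — minimal
piece 1:a — minimal
piece 2:u — minimal
piece 3:a rests on {1:a}
piece 4:c rests on {0:c}
piece 5:u rests on {2:u}
piece 6:a rests on {3:a}
minimal pieces: {0:c, 1:a, 2:u}
ways to finish when only these pieces remain (= sum over removing one remaining piece with nothing left below it):
  1 left: {4}→1  {5}→1  {6}→1
  2 left: {0,4}→1  {2,5}→1  {3,6}→1  {4,5}→2  {4,6}→2  {5,6}→2
  3 left: {0,4,5}→3  {0,4,6}→3  {1,3,6}→1  {2,4,5}→3  {2,5,6}→3  {3,4,6}→3  {3,5,6}→3  {4,5,6}→6
  4 left: {0,2,4,5}→6  {0,3,4,6}→6  {0,4,5,6}→12  {1,3,4,6}→4  {1,3,5,6}→4  {2,3,5,6}→6  {2,4,5,6}→12  {3,4,5,6}→12
  5 left: {0,1,3,4,6}→10  {0,2,4,5,6}→30  {0,3,4,5,6}→30  {1,2,3,5,6}→10  {1,3,4,5,6}→20  {2,3,4,5,6}→30
  placing 0:c first → 60 extensions
  placing 1:a first → 90 extensions
  placing 2:u first → 60 extensions
total linear extensions = 210

210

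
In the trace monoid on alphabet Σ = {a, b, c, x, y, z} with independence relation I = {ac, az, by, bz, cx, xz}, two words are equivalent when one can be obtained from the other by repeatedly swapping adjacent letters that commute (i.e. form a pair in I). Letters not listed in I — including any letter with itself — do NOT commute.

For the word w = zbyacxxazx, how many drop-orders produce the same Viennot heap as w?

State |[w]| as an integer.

drop 0:z onto floor
drop 1:b onto floor
drop 2:y onto {0:z}
drop 3:a onto {1:b, 2:y}
drop 4:c onto {1:b, 2:y}
drop 5:x onto {3:a}
drop 6:x onto {5:x}
drop 7:a onto {6:x}
drop 8:z onto {4:c}
drop 9:x onto {7:a}
ground layer = {0:z, 1:b}
drop-orders for the pieces not yet dropped (sum over which currently-grounded one goes next):
  1 to go: {8} 1  {9} 1
  2 to go: {4,8} 1  {7,9} 1  {8,9} 2
  3 to go: {4,8,9} 3  {6,7,9} 1  {7,8,9} 3
  4 to go: {4,7,8,9} 6  {5,6,7,9} 1  {6,7,8,9} 4
  5 to go: {3,5,6,7,9} 1  {4,6,7,8,9} 10  {5,6,7,8,9} 5
  6 to go: {3,5,6,7,8,9} 6  {4,5,6,7,8,9} 15
  7 to go: {3,4,5,6,7,8,9} 21
  8 to go: {1,3,4,5,6,7,8,9} 21  {2,3,4,5,6,7,8,9} 21
  if 0:z drops first: 42 orders
  if 1:b drops first: 21 orders
heap linearizations: 63

63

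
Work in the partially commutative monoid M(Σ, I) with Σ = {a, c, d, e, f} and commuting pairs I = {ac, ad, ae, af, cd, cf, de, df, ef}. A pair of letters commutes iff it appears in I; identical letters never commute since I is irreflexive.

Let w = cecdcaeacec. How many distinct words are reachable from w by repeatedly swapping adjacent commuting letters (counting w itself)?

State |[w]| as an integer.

0(c) covers ∅
1(e) covers 0:c
2(c) covers 1:e
3(d) covers ∅
4(c) covers 2:c
5(a) covers ∅
6(e) covers 4:c
7(a) covers 5:a
8(c) covers 6:e
9(e) covers 8:c
10(c) covers 9:e
floor of heap: 0:c, 3:d, 5:a
completions by unplaced set U, small U first (add the entries for U minus each lowest piece of U):
  |U|=1: {3}:1  {7}:1  {10}:1
  |U|=2: {3,7}:2  {3,10}:2  {5,7}:1  {7,10}:2  {9,10}:1
  |U|=3: {3,5,7}:3  {3,7,10}:6  {3,9,10}:3  {5,7,10}:3  {7,9,10}:3  {8,9,10}:1
  |U|=4: {3,5,7,10}:12  {3,7,9,10}:12  {3,8,9,10}:4  {5,7,9,10}:6  {6,8,9,10}:1  {7,8,9,10}:4
  |U|=5: {3,5,7,9,10}:30  {3,6,8,9,10}:5  {3,7,8,9,10}:20  {4,6,8,9,10}:1  {5,7,8,9,10}:10  {6,7,8,9,10}:5
  |U|=6: {2,4,6,8,9,10}:1  {3,4,6,8,9,10}:6  {3,5,7,8,9,10}:60  {3,6,7,8,9,10}:30  {4,6,7,8,9,10}:6  {5,6,7,8,9,10}:15
  |U|=7: {1,2,4,6,8,9,10}:1  {2,3,4,6,8,9,10}:7  {2,4,6,7,8,9,10}:7  {3,4,6,7,8,9,10}:42  {3,5,6,7,8,9,10}:105  {4,5,6,7,8,9,10}:21
  |U|=8: {0,1,2,4,6,8,9,10}:1  {1,2,3,4,6,8,9,10}:8  {1,2,4,6,7,8,9,10}:8  {2,3,4,6,7,8,9,10}:56  {2,4,5,6,7,8,9,10}:28  {3,4,5,6,7,8,9,10}:168
  |U|=9: {0,1,2,3,4,6,8,9,10}:9  {0,1,2,4,6,7,8,9,10}:9  {1,2,3,4,6,7,8,9,10}:72  {1,2,4,5,6,7,8,9,10}:36  {2,3,4,5,6,7,8,9,10}:252
  start at 0(c): 360
  start at 3(d): 45
  start at 5(a): 90
sum over floor = 495

495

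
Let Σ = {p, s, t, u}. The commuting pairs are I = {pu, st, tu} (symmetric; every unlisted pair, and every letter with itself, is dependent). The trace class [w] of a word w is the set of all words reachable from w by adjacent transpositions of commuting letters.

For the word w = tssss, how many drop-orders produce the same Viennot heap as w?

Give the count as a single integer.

drop 0:t onto floor
drop 1:s onto floor
drop 2:s onto {1:s}
drop 3:s onto {2:s}
drop 4:s onto {3:s}
ground layer = {0:t, 1:s}
drop-orders for the pieces not yet dropped (sum over which currently-grounded one goes next):
  1 to go: {0} 1  {4} 1
  2 to go: {0,4} 2  {3,4} 1
  3 to go: {0,3,4} 3  {2,3,4} 1
  if 0:t drops first: 1 orders
  if 1:s drops first: 4 orders
heap linearizations: 5

5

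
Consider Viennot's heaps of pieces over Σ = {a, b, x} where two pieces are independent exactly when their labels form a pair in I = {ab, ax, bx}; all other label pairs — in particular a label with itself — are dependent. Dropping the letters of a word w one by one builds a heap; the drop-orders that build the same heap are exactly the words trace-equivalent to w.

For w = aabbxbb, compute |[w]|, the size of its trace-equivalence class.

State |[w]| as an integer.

0(a) covers ∅
1(a) covers 0:a
2(b) covers ∅
3(b) covers 2:b
4(x) covers ∅
5(b) covers 3:b
6(b) covers 5:b
floor of heap: 0:a, 2:b, 4:x
completions by unplaced set U, small U first (add the entries for U minus each lowest piece of U):
  |U|=1: {1}:1  {4}:1  {6}:1
  |U|=2: {0,1}:1  {1,4}:2  {1,6}:2  {4,6}:2  {5,6}:1
  |U|=3: {0,1,4}:3  {0,1,6}:3  {1,4,6}:6  {1,5,6}:3  {3,5,6}:1  {4,5,6}:3
  |U|=4: {0,1,4,6}:12  {0,1,5,6}:6  {1,3,5,6}:4  {1,4,5,6}:12  {2,3,5,6}:1  {3,4,5,6}:4
  |U|=5: {0,1,3,5,6}:10  {0,1,4,5,6}:30  {1,2,3,5,6}:5  {1,3,4,5,6}:20  {2,3,4,5,6}:5
  start at 0(a): 30
  start at 2(b): 60
  start at 4(x): 15
sum over floor = 105

105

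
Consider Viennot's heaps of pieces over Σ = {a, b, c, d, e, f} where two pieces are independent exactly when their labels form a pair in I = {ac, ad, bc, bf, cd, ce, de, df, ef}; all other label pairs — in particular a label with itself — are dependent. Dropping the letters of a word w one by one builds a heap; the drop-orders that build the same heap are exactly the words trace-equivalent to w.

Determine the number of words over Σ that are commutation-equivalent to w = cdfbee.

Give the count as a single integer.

15

drop 0:c onto floor
drop 1:d onto floor
drop 2:f onto {0:c}
drop 3:b onto {1:d}
drop 4:e onto {3:b}
drop 5:e onto {4:e}
ground layer = {0:c, 1:d}
drop-orders for the pieces not yet dropped (sum over which currently-grounded one goes next):
  1 to go: {2} 1  {5} 1
  2 to go: {0,2} 1  {2,5} 2  {4,5} 1
  3 to go: {0,2,5} 3  {2,4,5} 3  {3,4,5} 1
  4 to go: {0,2,4,5} 6  {1,3,4,5} 1  {2,3,4,5} 4
  if 0:c drops first: 5 orders
  if 1:d drops first: 10 orders
heap linearizations: 15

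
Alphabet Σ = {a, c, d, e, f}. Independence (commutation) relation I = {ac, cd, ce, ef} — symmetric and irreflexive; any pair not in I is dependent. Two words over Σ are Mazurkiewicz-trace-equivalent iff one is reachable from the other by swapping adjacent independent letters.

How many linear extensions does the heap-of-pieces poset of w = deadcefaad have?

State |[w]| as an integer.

11

piece 0:d — minimal
piece 1:e rests on {0:d}
piece 2:a rests on {1:e}
piece 3:d rests on {2:a}
piece 4:c — minimal
piece 5:e rests on {3:d}
piece 6:f rests on {3:d, 4:c}
piece 7:a rests on {5:e, 6:f}
piece 8:a rests on {7:a}
piece 9:d rests on {8:a}
minimal pieces: {0:d, 4:c}
ways to finish when only these pieces remain (= sum over removing one remaining piece with nothing left below it):
  1 left: {9}→1
  2 left: {8,9}→1
  3 left: {7,8,9}→1
  4 left: {5,7,8,9}→1  {6,7,8,9}→1
  5 left: {4,6,7,8,9}→1  {5,6,7,8,9}→2
  6 left: {3,5,6,7,8,9}→2  {4,5,6,7,8,9}→3
  7 left: {2,3,5,6,7,8,9}→2  {3,4,5,6,7,8,9}→5
  8 left: {1,2,3,5,6,7,8,9}→2  {2,3,4,5,6,7,8,9}→7
  placing 0:d first → 9 extensions
  placing 4:c first → 2 extensions
total linear extensions = 11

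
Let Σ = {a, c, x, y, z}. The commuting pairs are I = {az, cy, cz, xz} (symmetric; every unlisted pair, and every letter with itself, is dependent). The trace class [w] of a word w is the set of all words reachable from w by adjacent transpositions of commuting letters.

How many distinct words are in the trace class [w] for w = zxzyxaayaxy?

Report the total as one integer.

3

0(z) covers ∅
1(x) covers ∅
2(z) covers 0:z
3(y) covers 1:x, 2:z
4(x) covers 3:y
5(a) covers 4:x
6(a) covers 5:a
7(y) covers 6:a
8(a) covers 7:y
9(x) covers 8:a
10(y) covers 9:x
floor of heap: 0:z, 1:x
completions by unplaced set U, small U first (add the entries for U minus each lowest piece of U):
  |U|=1: {10}:1
  |U|=2: {9,10}:1
  |U|=3: {8,9,10}:1
  |U|=4: {7,8,9,10}:1
  |U|=5: {6,7,8,9,10}:1
  |U|=6: {5,6,7,8,9,10}:1
  |U|=7: {4,5,6,7,8,9,10}:1
  |U|=8: {3,4,5,6,7,8,9,10}:1
  |U|=9: {1,3,4,5,6,7,8,9,10}:1  {2,3,4,5,6,7,8,9,10}:1
  start at 0(z): 2
  start at 1(x): 1
sum over floor = 3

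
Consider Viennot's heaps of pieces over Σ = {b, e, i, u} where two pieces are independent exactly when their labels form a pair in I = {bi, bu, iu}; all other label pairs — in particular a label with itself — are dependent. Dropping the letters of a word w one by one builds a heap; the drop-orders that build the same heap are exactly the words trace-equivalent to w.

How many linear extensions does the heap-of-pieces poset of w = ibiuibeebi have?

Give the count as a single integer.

drop 0:i onto floor
drop 1:b onto floor
drop 2:i onto {0:i}
drop 3:u onto floor
drop 4:i onto {2:i}
drop 5:b onto {1:b}
drop 6:e onto {3:u, 4:i, 5:b}
drop 7:e onto {6:e}
drop 8:b onto {7:e}
drop 9:i onto {7:e}
ground layer = {0:i, 1:b, 3:u}
drop-orders for the pieces not yet dropped (sum over which currently-grounded one goes next):
  1 to go: {8} 1  {9} 1
  2 to go: {8,9} 2
  3 to go: {7,8,9} 2
  4 to go: {6,7,8,9} 2
  5 to go: {3,6,7,8,9} 2  {4,6,7,8,9} 2  {5,6,7,8,9} 2
  6 to go: {1,5,6,7,8,9} 2  {2,4,6,7,8,9} 2  {3,4,6,7,8,9} 4  {3,5,6,7,8,9} 4  {4,5,6,7,8,9} 4
  7 to go: {0,2,4,6,7,8,9} 2  {1,3,5,6,7,8,9} 6  {1,4,5,6,7,8,9} 6  {2,3,4,6,7,8,9} 6  {2,4,5,6,7,8,9} 6  {3,4,5,6,7,8,9} 12
  8 to go: {0,2,3,4,6,7,8,9} 8  {0,2,4,5,6,7,8,9} 8  {1,2,4,5,6,7,8,9} 12  {1,3,4,5,6,7,8,9} 24  {2,3,4,5,6,7,8,9} 24
  if 0:i drops first: 60 orders
  if 1:b drops first: 40 orders
  if 3:u drops first: 20 orders
heap linearizations: 120

120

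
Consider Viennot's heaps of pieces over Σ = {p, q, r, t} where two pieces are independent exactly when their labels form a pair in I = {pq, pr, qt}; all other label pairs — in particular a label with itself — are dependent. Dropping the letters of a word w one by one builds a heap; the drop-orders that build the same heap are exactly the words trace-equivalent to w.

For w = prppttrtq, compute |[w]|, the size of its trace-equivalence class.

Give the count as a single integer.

drop 0:p onto floor
drop 1:r onto floor
drop 2:p onto {0:p}
drop 3:p onto {2:p}
drop 4:t onto {1:r, 3:p}
drop 5:t onto {4:t}
drop 6:r onto {5:t}
drop 7:t onto {6:r}
drop 8:q onto {6:r}
ground layer = {0:p, 1:r}
drop-orders for the pieces not yet dropped (sum over which currently-grounded one goes next):
  1 to go: {7} 1  {8} 1
  2 to go: {7,8} 2
  3 to go: {6,7,8} 2
  4 to go: {5,6,7,8} 2
  5 to go: {4,5,6,7,8} 2
  6 to go: {1,4,5,6,7,8} 2  {3,4,5,6,7,8} 2
  7 to go: {1,3,4,5,6,7,8} 4  {2,3,4,5,6,7,8} 2
  if 0:p drops first: 6 orders
  if 1:r drops first: 2 orders
heap linearizations: 8

8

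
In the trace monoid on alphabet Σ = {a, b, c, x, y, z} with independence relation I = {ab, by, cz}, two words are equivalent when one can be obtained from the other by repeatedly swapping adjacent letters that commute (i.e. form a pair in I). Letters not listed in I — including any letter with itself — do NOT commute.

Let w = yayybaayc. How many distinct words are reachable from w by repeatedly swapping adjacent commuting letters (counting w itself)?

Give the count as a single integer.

8

drop 0:y onto floor
drop 1:a onto {0:y}
drop 2:y onto {1:a}
drop 3:y onto {2:y}
drop 4:b onto floor
drop 5:a onto {3:y}
drop 6:a onto {5:a}
drop 7:y onto {6:a}
drop 8:c onto {4:b, 7:y}
ground layer = {0:y, 4:b}
drop-orders for the pieces not yet dropped (sum over which currently-grounded one goes next):
  1 to go: {8} 1
  2 to go: {4,8} 1  {7,8} 1
  3 to go: {4,7,8} 2  {6,7,8} 1
  4 to go: {4,6,7,8} 3  {5,6,7,8} 1
  5 to go: {3,5,6,7,8} 1  {4,5,6,7,8} 4
  6 to go: {2,3,5,6,7,8} 1  {3,4,5,6,7,8} 5
  7 to go: {1,2,3,5,6,7,8} 1  {2,3,4,5,6,7,8} 6
  if 0:y drops first: 7 orders
  if 4:b drops first: 1 orders
heap linearizations: 8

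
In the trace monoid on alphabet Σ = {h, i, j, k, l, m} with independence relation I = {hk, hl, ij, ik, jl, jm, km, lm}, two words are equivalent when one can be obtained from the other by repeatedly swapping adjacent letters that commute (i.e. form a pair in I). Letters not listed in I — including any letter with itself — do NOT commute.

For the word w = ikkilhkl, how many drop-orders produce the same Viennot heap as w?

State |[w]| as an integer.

drop 0:i onto floor
drop 1:k onto floor
drop 2:k onto {1:k}
drop 3:i onto {0:i}
drop 4:l onto {2:k, 3:i}
drop 5:h onto {3:i}
drop 6:k onto {4:l}
drop 7:l onto {6:k}
ground layer = {0:i, 1:k}
drop-orders for the pieces not yet dropped (sum over which currently-grounded one goes next):
  1 to go: {5} 1  {7} 1
  2 to go: {5,7} 2  {6,7} 1
  3 to go: {4,6,7} 1  {5,6,7} 3
  4 to go: {2,4,6,7} 1  {4,5,6,7} 4
  5 to go: {1,2,4,6,7} 1  {2,4,5,6,7} 5  {3,4,5,6,7} 4
  6 to go: {0,3,4,5,6,7} 4  {1,2,4,5,6,7} 6  {2,3,4,5,6,7} 9
  if 0:i drops first: 15 orders
  if 1:k drops first: 13 orders
heap linearizations: 28

28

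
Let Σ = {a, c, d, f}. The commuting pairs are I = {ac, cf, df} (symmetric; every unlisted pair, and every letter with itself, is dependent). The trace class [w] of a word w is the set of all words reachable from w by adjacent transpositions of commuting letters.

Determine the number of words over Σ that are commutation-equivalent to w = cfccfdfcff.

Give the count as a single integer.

252

0(c) covers ∅
1(f) covers ∅
2(c) covers 0:c
3(c) covers 2:c
4(f) covers 1:f
5(d) covers 3:c
6(f) covers 4:f
7(c) covers 5:d
8(f) covers 6:f
9(f) covers 8:f
floor of heap: 0:c, 1:f
completions by unplaced set U, small U first (add the entries for U minus each lowest piece of U):
  |U|=1: {7}:1  {9}:1
  |U|=2: {5,7}:1  {7,9}:2  {8,9}:1
  |U|=3: {3,5,7}:1  {5,7,9}:3  {6,8,9}:1  {7,8,9}:3
  |U|=4: {2,3,5,7}:1  {3,5,7,9}:4  {4,6,8,9}:1  {5,7,8,9}:6  {6,7,8,9}:4
  |U|=5: {0,2,3,5,7}:1  {1,4,6,8,9}:1  {2,3,5,7,9}:5  {3,5,7,8,9}:10  {4,6,7,8,9}:5  {5,6,7,8,9}:10
  |U|=6: {0,2,3,5,7,9}:6  {1,4,6,7,8,9}:6  {2,3,5,7,8,9}:15  {3,5,6,7,8,9}:20  {4,5,6,7,8,9}:15
  |U|=7: {0,2,3,5,7,8,9}:21  {1,4,5,6,7,8,9}:21  {2,3,5,6,7,8,9}:35  {3,4,5,6,7,8,9}:35
  |U|=8: {0,2,3,5,6,7,8,9}:56  {1,3,4,5,6,7,8,9}:56  {2,3,4,5,6,7,8,9}:70
  start at 0(c): 126
  start at 1(f): 126
sum over floor = 252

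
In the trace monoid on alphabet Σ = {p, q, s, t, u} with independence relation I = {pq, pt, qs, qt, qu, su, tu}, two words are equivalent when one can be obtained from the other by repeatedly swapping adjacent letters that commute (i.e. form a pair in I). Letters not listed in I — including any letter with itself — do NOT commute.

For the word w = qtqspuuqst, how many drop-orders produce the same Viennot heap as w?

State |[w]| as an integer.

piece 0:q — minimal
piece 1:t — minimal
piece 2:q rests on {0:q}
piece 3:s rests on {1:t}
piece 4:p rests on {3:s}
piece 5:u rests on {4:p}
piece 6:u rests on {5:u}
piece 7:q rests on {2:q}
piece 8:s rests on {4:p}
piece 9:t rests on {8:s}
minimal pieces: {0:q, 1:t}
ways to finish when only these pieces remain (= sum over removing one remaining piece with nothing left below it):
  1 left: {6}→1  {7}→1  {9}→1
  2 left: {2,7}→1  {5,6}→1  {6,7}→2  {6,9}→2  {7,9}→2  {8,9}→1
  3 left: {0,2,7}→1  {2,6,7}→3  {2,7,9}→3  {5,6,7}→3  {5,6,9}→3  {6,7,9}→6  {6,8,9}→3  {7,8,9}→3
  4 left: {0,2,6,7}→4  {0,2,7,9}→4  {2,5,6,7}→6  {2,6,7,9}→12  {2,7,8,9}→6  {5,6,7,9}→12  {5,6,8,9}→6  {6,7,8,9}→12
  5 left: {0,2,5,6,7}→10  {0,2,6,7,9}→20  {0,2,7,8,9}→10  {2,5,6,7,9}→30  {2,6,7,8,9}→30  {4,5,6,8,9}→6  {5,6,7,8,9}→30
  6 left: {0,2,5,6,7,9}→60  {0,2,6,7,8,9}→60  {2,5,6,7,8,9}→90  {3,4,5,6,8,9}→6  {4,5,6,7,8,9}→36
  7 left: {0,2,5,6,7,8,9}→210  {1,3,4,5,6,8,9}→6  {2,4,5,6,7,8,9}→126  {3,4,5,6,7,8,9}→42
  8 left: {0,2,4,5,6,7,8,9}→336  {1,3,4,5,6,7,8,9}→48  {2,3,4,5,6,7,8,9}→168
  placing 0:q first → 216 extensions
  placing 1:t first → 504 extensions
total linear extensions = 720

720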